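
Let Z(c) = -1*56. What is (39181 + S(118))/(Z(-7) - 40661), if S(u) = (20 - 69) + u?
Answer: -39250/40717 ≈ -0.96397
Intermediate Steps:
S(u) = -49 + u
Z(c) = -56
(39181 + S(118))/(Z(-7) - 40661) = (39181 + (-49 + 118))/(-56 - 40661) = (39181 + 69)/(-40717) = 39250*(-1/40717) = -39250/40717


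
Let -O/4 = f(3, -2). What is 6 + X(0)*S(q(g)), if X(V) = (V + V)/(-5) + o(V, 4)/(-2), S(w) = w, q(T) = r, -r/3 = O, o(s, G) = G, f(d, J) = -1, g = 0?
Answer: 30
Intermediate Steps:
O = 4 (O = -4*(-1) = 4)
r = -12 (r = -3*4 = -12)
q(T) = -12
X(V) = -2 - 2*V/5 (X(V) = (V + V)/(-5) + 4/(-2) = (2*V)*(-1/5) + 4*(-1/2) = -2*V/5 - 2 = -2 - 2*V/5)
6 + X(0)*S(q(g)) = 6 + (-2 - 2/5*0)*(-12) = 6 + (-2 + 0)*(-12) = 6 - 2*(-12) = 6 + 24 = 30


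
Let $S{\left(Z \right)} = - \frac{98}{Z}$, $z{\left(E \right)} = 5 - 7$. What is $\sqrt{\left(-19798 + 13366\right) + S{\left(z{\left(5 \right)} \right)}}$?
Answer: $i \sqrt{6383} \approx 79.894 i$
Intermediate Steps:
$z{\left(E \right)} = -2$ ($z{\left(E \right)} = 5 - 7 = -2$)
$\sqrt{\left(-19798 + 13366\right) + S{\left(z{\left(5 \right)} \right)}} = \sqrt{\left(-19798 + 13366\right) - \frac{98}{-2}} = \sqrt{-6432 - -49} = \sqrt{-6432 + 49} = \sqrt{-6383} = i \sqrt{6383}$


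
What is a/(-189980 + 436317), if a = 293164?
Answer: 293164/246337 ≈ 1.1901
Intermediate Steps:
a/(-189980 + 436317) = 293164/(-189980 + 436317) = 293164/246337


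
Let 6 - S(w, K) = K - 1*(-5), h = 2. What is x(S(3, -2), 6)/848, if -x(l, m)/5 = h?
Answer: -5/424 ≈ -0.011792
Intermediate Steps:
S(w, K) = 1 - K (S(w, K) = 6 - (K - 1*(-5)) = 6 - (K + 5) = 6 - (5 + K) = 6 + (-5 - K) = 1 - K)
x(l, m) = -10 (x(l, m) = -5*2 = -10)
x(S(3, -2), 6)/848 = -10/848 = -10*1/848 = -5/424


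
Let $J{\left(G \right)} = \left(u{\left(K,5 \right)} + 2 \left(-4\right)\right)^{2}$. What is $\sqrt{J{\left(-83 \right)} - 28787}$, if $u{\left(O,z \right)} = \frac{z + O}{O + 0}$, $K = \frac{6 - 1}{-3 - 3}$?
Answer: $i \sqrt{28618} \approx 169.17 i$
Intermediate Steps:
$K = - \frac{5}{6}$ ($K = \frac{5}{-6} = 5 \left(- \frac{1}{6}\right) = - \frac{5}{6} \approx -0.83333$)
$u{\left(O,z \right)} = \frac{O + z}{O}$
$J{\left(G \right)} = 169$ ($J{\left(G \right)} = \left(\frac{- \frac{5}{6} + 5}{- \frac{5}{6}} + 2 \left(-4\right)\right)^{2} = \left(\left(- \frac{6}{5}\right) \frac{25}{6} - 8\right)^{2} = \left(-5 - 8\right)^{2} = \left(-13\right)^{2} = 169$)
$\sqrt{J{\left(-83 \right)} - 28787} = \sqrt{169 - 28787} = \sqrt{-28618} = i \sqrt{28618}$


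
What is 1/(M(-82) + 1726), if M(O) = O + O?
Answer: 1/1562 ≈ 0.00064021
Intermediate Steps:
M(O) = 2*O
1/(M(-82) + 1726) = 1/(2*(-82) + 1726) = 1/(-164 + 1726) = 1/1562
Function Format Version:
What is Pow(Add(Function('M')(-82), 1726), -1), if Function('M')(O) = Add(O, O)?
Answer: Rational(1, 1562) ≈ 0.00064021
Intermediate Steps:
Function('M')(O) = Mul(2, O)
Pow(Add(Function('M')(-82), 1726), -1) = Pow(Add(Mul(2, -82), 1726), -1) = Pow(Add(-164, 1726), -1) = Pow(1562, -1) = Rational(1, 1562)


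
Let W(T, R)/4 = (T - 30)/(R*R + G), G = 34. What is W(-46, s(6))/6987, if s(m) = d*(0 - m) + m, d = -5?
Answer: -8/244545 ≈ -3.2714e-5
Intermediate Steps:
s(m) = 6*m (s(m) = -5*(0 - m) + m = -(-5)*m + m = 5*m + m = 6*m)
W(T, R) = 4*(-30 + T)/(34 + R**2) (W(T, R) = 4*((T - 30)/(R*R + 34)) = 4*((-30 + T)/(R**2 + 34)) = 4*((-30 + T)/(34 + R**2)) = 4*(-30 + T)/(34 + R**2))
W(-46, s(6))/6987 = (4*(-30 - 46)/(34 + (6*6)**2))/6987 = (4*(-76)/(34 + 36**2))*(1/6987) = (4*(-76)/(34 + 1296))*(1/6987) = (4*(-76)/1330)*(1/6987) = (4*(1/1330)*(-76))*(1/6987) = -8/35*1/6987 = -8/244545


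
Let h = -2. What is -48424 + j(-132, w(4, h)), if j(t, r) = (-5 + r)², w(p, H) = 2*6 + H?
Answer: -48399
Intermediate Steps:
w(p, H) = 12 + H
-48424 + j(-132, w(4, h)) = -48424 + (-5 + (12 - 2))² = -48424 + (-5 + 10)² = -48424 + 5² = -48424 + 25 = -48399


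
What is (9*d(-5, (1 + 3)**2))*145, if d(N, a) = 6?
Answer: 7830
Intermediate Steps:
(9*d(-5, (1 + 3)**2))*145 = (9*6)*145 = 54*145 = 7830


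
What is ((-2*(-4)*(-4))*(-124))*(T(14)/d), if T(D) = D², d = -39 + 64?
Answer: 777728/25 ≈ 31109.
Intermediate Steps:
d = 25
((-2*(-4)*(-4))*(-124))*(T(14)/d) = ((-2*(-4)*(-4))*(-124))*(14²/25) = ((8*(-4))*(-124))*(196*(1/25)) = -32*(-124)*(196/25) = 3968*(196/25) = 777728/25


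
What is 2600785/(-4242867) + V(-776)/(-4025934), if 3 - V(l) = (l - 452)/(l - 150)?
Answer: -1615961961087965/2636245221138738 ≈ -0.61298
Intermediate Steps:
V(l) = 3 - (-452 + l)/(-150 + l) (V(l) = 3 - (l - 452)/(l - 150) = 3 - (-452 + l)/(-150 + l))
2600785/(-4242867) + V(-776)/(-4025934) = 2600785/(-4242867) + (2*(1 - 776)/(-150 - 776))/(-4025934) = 2600785*(-1/4242867) + (2*(-775)/(-926))*(-1/4025934) = -2600785/4242867 + (2*(-1/926)*(-775))*(-1/4025934) = -2600785/4242867 + (775/463)*(-1/4025934) = -2600785/4242867 - 775/1864007442 = -1615961961087965/2636245221138738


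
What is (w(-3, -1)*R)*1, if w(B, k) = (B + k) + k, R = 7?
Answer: -35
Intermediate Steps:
w(B, k) = B + 2*k
(w(-3, -1)*R)*1 = ((-3 + 2*(-1))*7)*1 = ((-3 - 2)*7)*1 = -5*7*1 = -35*1 = -35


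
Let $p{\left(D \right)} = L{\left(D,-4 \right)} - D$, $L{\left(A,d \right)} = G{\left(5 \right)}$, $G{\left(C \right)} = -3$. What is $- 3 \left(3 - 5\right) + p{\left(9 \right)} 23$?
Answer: $-270$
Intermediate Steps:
$L{\left(A,d \right)} = -3$
$p{\left(D \right)} = -3 - D$
$- 3 \left(3 - 5\right) + p{\left(9 \right)} 23 = - 3 \left(3 - 5\right) + \left(-3 - 9\right) 23 = \left(-3\right) \left(-2\right) + \left(-3 - 9\right) 23 = 6 - 276 = -270$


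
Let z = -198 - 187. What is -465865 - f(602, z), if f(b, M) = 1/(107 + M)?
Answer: -129510469/278 ≈ -4.6587e+5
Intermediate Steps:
z = -385
-465865 - f(602, z) = -465865 - 1/(107 - 385) = -465865 - 1/(-278) = -465865 - 1*(-1/278) = -465865 + 1/278 = -129510469/278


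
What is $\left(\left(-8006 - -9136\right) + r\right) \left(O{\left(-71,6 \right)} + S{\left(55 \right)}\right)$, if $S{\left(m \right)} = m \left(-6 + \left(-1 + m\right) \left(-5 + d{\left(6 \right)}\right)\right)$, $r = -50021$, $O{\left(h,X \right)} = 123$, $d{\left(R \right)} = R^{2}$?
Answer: $-4491273933$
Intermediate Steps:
$S{\left(m \right)} = m \left(-37 + 31 m\right)$ ($S{\left(m \right)} = m \left(-6 + \left(-1 + m\right) \left(-5 + 6^{2}\right)\right) = m \left(-6 + \left(-1 + m\right) \left(-5 + 36\right)\right) = m \left(-6 + \left(-1 + m\right) 31\right) = m \left(-6 + \left(-31 + 31 m\right)\right) = m \left(-37 + 31 m\right)$)
$\left(\left(-8006 - -9136\right) + r\right) \left(O{\left(-71,6 \right)} + S{\left(55 \right)}\right) = \left(\left(-8006 - -9136\right) - 50021\right) \left(123 + 55 \left(-37 + 31 \cdot 55\right)\right) = \left(\left(-8006 + 9136\right) - 50021\right) \left(123 + 55 \left(-37 + 1705\right)\right) = \left(1130 - 50021\right) \left(123 + 55 \cdot 1668\right) = - 48891 \left(123 + 91740\right) = \left(-48891\right) 91863 = -4491273933$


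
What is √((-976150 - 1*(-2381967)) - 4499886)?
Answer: I*√3094069 ≈ 1759.0*I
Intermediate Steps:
√((-976150 - 1*(-2381967)) - 4499886) = √((-976150 + 2381967) - 4499886) = √(1405817 - 4499886) = √(-3094069) = I*√3094069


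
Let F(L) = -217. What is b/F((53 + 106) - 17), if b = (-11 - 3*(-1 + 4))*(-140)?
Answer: -400/31 ≈ -12.903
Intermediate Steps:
b = 2800 (b = (-11 - 3*3)*(-140) = (-11 - 9)*(-140) = -20*(-140) = 2800)
b/F((53 + 106) - 17) = 2800/(-217) = 2800*(-1/217) = -400/31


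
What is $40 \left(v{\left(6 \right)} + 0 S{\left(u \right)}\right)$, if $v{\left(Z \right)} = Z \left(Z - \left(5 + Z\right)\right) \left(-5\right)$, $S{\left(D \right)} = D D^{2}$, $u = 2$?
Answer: $6000$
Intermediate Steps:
$S{\left(D \right)} = D^{3}$
$v{\left(Z \right)} = 25 Z$ ($v{\left(Z \right)} = Z \left(-5\right) \left(-5\right) = - 5 Z \left(-5\right) = 25 Z$)
$40 \left(v{\left(6 \right)} + 0 S{\left(u \right)}\right) = 40 \left(25 \cdot 6 + 0 \cdot 2^{3}\right) = 40 \left(150 + 0 \cdot 8\right) = 40 \left(150 + 0\right) = 40 \cdot 150 = 6000$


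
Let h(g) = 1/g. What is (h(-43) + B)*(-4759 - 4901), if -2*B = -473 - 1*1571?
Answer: -424508700/43 ≈ -9.8723e+6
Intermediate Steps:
B = 1022 (B = -(-473 - 1*1571)/2 = -(-473 - 1571)/2 = -½*(-2044) = 1022)
(h(-43) + B)*(-4759 - 4901) = (1/(-43) + 1022)*(-4759 - 4901) = (-1/43 + 1022)*(-9660) = (43945/43)*(-9660) = -424508700/43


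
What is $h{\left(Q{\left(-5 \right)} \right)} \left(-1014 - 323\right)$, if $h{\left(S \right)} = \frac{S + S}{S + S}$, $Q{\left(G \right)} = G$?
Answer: $-1337$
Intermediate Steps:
$h{\left(S \right)} = 1$ ($h{\left(S \right)} = \frac{2 S}{2 S} = 2 S \frac{1}{2 S} = 1$)
$h{\left(Q{\left(-5 \right)} \right)} \left(-1014 - 323\right) = 1 \left(-1014 - 323\right) = 1 \left(-1337\right) = -1337$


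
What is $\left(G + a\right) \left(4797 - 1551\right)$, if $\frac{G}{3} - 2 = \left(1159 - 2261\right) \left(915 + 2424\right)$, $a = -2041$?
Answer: $-35838336174$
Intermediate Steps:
$G = -11038728$ ($G = 6 + 3 \left(1159 - 2261\right) \left(915 + 2424\right) = 6 + 3 \left(\left(-1102\right) 3339\right) = 6 + 3 \left(-3679578\right) = 6 - 11038734 = -11038728$)
$\left(G + a\right) \left(4797 - 1551\right) = \left(-11038728 - 2041\right) \left(4797 - 1551\right) = \left(-11040769\right) 3246 = -35838336174$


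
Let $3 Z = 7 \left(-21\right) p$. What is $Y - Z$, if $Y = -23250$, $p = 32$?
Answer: $-21682$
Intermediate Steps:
$Z = -1568$ ($Z = \frac{7 \left(-21\right) 32}{3} = \frac{\left(-147\right) 32}{3} = \frac{1}{3} \left(-4704\right) = -1568$)
$Y - Z = -23250 - -1568 = -23250 + 1568 = -21682$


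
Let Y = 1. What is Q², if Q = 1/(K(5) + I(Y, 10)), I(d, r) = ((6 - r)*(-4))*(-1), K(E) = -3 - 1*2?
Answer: 1/441 ≈ 0.0022676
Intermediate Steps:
K(E) = -5 (K(E) = -3 - 2 = -5)
I(d, r) = 24 - 4*r (I(d, r) = (-24 + 4*r)*(-1) = 24 - 4*r)
Q = -1/21 (Q = 1/(-5 + (24 - 4*10)) = 1/(-5 + (24 - 40)) = 1/(-5 - 16) = 1/(-21) = -1/21 ≈ -0.047619)
Q² = (-1/21)² = 1/441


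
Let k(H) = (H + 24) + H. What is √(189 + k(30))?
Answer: √273 ≈ 16.523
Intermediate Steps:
k(H) = 24 + 2*H (k(H) = (24 + H) + H = 24 + 2*H)
√(189 + k(30)) = √(189 + (24 + 2*30)) = √(189 + (24 + 60)) = √(189 + 84) = √273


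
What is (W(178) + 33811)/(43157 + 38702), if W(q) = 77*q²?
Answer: 2473479/81859 ≈ 30.216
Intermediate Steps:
(W(178) + 33811)/(43157 + 38702) = (77*178² + 33811)/(43157 + 38702) = (77*31684 + 33811)/81859 = (2439668 + 33811)*(1/81859) = 2473479*(1/81859) = 2473479/81859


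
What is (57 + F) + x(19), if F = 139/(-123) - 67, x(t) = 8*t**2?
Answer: 353855/123 ≈ 2876.9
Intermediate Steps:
F = -8380/123 (F = 139*(-1/123) - 67 = -139/123 - 67 = -8380/123 ≈ -68.130)
(57 + F) + x(19) = (57 - 8380/123) + 8*19**2 = -1369/123 + 8*361 = -1369/123 + 2888 = 353855/123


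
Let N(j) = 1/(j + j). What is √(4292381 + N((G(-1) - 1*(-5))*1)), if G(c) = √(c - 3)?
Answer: √(14439569974 - 116*I)/58 ≈ 2071.8 - 8.3219e-6*I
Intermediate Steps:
G(c) = √(-3 + c)
N(j) = 1/(2*j)
√(4292381 + N((G(-1) - 1*(-5))*1)) = √(4292381 + 1/(2*(((√(-3 - 1) - 1*(-5))*1)))) = √(4292381 + 1/(2*(((√(-4) + 5)*1)))) = √(4292381 + 1/(2*(((2*I + 5)*1)))) = √(4292381 + 1/(2*(((5 + 2*I)*1)))) = √(4292381 + 1/(2*(5 + 2*I))) = √(4292381 + ((5 - 2*I)/29)/2) = √(4292381 + (5 - 2*I)/58)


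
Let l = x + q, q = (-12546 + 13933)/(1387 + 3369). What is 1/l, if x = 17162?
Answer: 4756/81623859 ≈ 5.8267e-5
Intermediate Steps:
q = 1387/4756 ≈ 0.29163
l = 81623859/4756 (l = 17162 + 1387/4756 = 81623859/4756 ≈ 17162.)
1/l = 1/(81623859/4756) = 4756/81623859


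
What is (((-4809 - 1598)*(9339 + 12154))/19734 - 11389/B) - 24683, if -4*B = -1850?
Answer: -578389476077/18253950 ≈ -31686.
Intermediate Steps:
B = 925/2 (B = -1/4*(-1850) = 925/2 ≈ 462.50)
(((-4809 - 1598)*(9339 + 12154))/19734 - 11389/B) - 24683 = (((-4809 - 1598)*(9339 + 12154))/19734 - 11389/925/2) - 24683 = (-6407*21493*(1/19734) - 11389*2/925) - 24683 = (-137705651*1/19734 - 22778/925) - 24683 = (-137705651/19734 - 22778/925) - 24683 = -127827228227/18253950 - 24683 = -578389476077/18253950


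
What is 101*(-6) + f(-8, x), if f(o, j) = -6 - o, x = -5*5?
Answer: -604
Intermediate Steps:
x = -25
101*(-6) + f(-8, x) = 101*(-6) + (-6 - 1*(-8)) = -606 + (-6 + 8) = -606 + 2 = -604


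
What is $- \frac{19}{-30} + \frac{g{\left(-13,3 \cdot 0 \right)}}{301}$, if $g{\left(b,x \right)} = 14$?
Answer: $\frac{877}{1290} \approx 0.67984$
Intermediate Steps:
$- \frac{19}{-30} + \frac{g{\left(-13,3 \cdot 0 \right)}}{301} = - \frac{19}{-30} + \frac{14}{301} = \left(-19\right) \left(- \frac{1}{30}\right) + 14 \cdot \frac{1}{301} = \frac{19}{30} + \frac{2}{43} = \frac{877}{1290}$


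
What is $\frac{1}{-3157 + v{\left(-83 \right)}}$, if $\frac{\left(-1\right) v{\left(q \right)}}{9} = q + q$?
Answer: $- \frac{1}{1663} \approx -0.00060132$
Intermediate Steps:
$v{\left(q \right)} = - 18 q$ ($v{\left(q \right)} = - 9 \left(q + q\right) = - 9 \cdot 2 q = - 18 q$)
$\frac{1}{-3157 + v{\left(-83 \right)}} = \frac{1}{-3157 - -1494} = \frac{1}{-3157 + 1494} = \frac{1}{-1663} = - \frac{1}{1663}$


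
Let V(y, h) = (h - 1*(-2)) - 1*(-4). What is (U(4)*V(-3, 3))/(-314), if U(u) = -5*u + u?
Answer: 72/157 ≈ 0.45860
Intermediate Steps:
U(u) = -4*u
V(y, h) = 6 + h (V(y, h) = (h + 2) + 4 = (2 + h) + 4 = 6 + h)
(U(4)*V(-3, 3))/(-314) = ((-4*4)*(6 + 3))/(-314) = -16*9*(-1/314) = -144*(-1/314) = 72/157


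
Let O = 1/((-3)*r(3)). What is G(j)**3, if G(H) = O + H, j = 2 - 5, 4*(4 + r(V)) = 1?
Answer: -2248091/91125 ≈ -24.670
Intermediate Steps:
r(V) = -15/4 (r(V) = -4 + (1/4)*1 = -4 + 1/4 = -15/4)
O = 4/45 (O = 1/((-3)*(-15/4)) = -1/3*(-4/15) = 4/45 ≈ 0.088889)
j = -3
G(H) = 4/45 + H
G(j)**3 = (4/45 - 3)**3 = (-131/45)**3 = -2248091/91125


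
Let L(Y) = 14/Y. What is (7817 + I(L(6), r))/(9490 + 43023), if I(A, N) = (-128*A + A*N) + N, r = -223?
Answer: 6775/52513 ≈ 0.12902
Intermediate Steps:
I(A, N) = N - 128*A + A*N
(7817 + I(L(6), r))/(9490 + 43023) = (7817 + (-223 - 1792/6 + (14/6)*(-223)))/(9490 + 43023) = (7817 + (-223 - 1792/6 + (14*(1/6))*(-223)))/52513 = (7817 + (-223 - 128*7/3 + (7/3)*(-223)))*(1/52513) = (7817 + (-223 - 896/3 - 1561/3))*(1/52513) = (7817 - 1042)*(1/52513) = 6775*(1/52513) = 6775/52513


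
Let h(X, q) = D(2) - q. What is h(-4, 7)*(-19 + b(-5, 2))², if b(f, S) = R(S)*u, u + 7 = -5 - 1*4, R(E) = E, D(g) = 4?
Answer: -7803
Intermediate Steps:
h(X, q) = 4 - q
u = -16 (u = -7 + (-5 - 1*4) = -7 + (-5 - 4) = -7 - 9 = -16)
b(f, S) = -16*S (b(f, S) = S*(-16) = -16*S)
h(-4, 7)*(-19 + b(-5, 2))² = (4 - 1*7)*(-19 - 16*2)² = (4 - 7)*(-19 - 32)² = -3*(-51)² = -3*2601 = -7803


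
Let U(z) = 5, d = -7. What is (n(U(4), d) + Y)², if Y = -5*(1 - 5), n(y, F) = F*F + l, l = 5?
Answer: 5476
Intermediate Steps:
n(y, F) = 5 + F² (n(y, F) = F*F + 5 = F² + 5 = 5 + F²)
Y = 20 (Y = -5*(-4) = 20)
(n(U(4), d) + Y)² = ((5 + (-7)²) + 20)² = ((5 + 49) + 20)² = (54 + 20)² = 74² = 5476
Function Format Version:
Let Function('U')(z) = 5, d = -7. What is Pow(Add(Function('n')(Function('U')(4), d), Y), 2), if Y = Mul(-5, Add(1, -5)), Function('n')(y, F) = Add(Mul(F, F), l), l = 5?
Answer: 5476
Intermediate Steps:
Function('n')(y, F) = Add(5, Pow(F, 2)) (Function('n')(y, F) = Add(Mul(F, F), 5) = Add(Pow(F, 2), 5) = Add(5, Pow(F, 2)))
Y = 20 (Y = Mul(-5, -4) = 20)
Pow(Add(Function('n')(Function('U')(4), d), Y), 2) = Pow(Add(Add(5, Pow(-7, 2)), 20), 2) = Pow(Add(Add(5, 49), 20), 2) = Pow(Add(54, 20), 2) = Pow(74, 2) = 5476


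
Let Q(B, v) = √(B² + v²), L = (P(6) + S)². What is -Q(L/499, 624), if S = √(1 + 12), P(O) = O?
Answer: -√(96955017649 + 1176*√13)/499 ≈ -624.00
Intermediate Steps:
S = √13 ≈ 3.6056
L = (6 + √13)² ≈ 92.267
-Q(L/499, 624) = -√(((6 + √13)²/499)² + 624²) = -√(((6 + √13)²*(1/499))² + 389376) = -√(((6 + √13)²/499)² + 389376) = -√((6 + √13)⁴/249001 + 389376) = -√(389376 + (6 + √13)⁴/249001)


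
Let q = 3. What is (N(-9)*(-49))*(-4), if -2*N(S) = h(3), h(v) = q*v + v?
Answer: -1176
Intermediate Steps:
h(v) = 4*v (h(v) = 3*v + v = 4*v)
N(S) = -6 (N(S) = -2*3 = -½*12 = -6)
(N(-9)*(-49))*(-4) = -6*(-49)*(-4) = 294*(-4) = -1176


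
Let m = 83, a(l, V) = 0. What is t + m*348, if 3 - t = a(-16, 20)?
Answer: 28887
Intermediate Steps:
t = 3 (t = 3 - 1*0 = 3 + 0 = 3)
t + m*348 = 3 + 83*348 = 3 + 28884 = 28887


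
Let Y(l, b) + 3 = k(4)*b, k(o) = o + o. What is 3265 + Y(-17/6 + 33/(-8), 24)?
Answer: 3454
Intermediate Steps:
k(o) = 2*o
Y(l, b) = -3 + 8*b (Y(l, b) = -3 + (2*4)*b = -3 + 8*b)
3265 + Y(-17/6 + 33/(-8), 24) = 3265 + (-3 + 8*24) = 3265 + (-3 + 192) = 3265 + 189 = 3454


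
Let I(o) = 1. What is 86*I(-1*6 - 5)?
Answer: 86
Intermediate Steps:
86*I(-1*6 - 5) = 86*1 = 86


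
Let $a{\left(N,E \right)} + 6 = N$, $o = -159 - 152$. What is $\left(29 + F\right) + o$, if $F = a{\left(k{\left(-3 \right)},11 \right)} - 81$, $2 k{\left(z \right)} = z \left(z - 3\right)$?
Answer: $-360$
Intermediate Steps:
$o = -311$ ($o = -159 - 152 = -311$)
$k{\left(z \right)} = \frac{z \left(-3 + z\right)}{2}$ ($k{\left(z \right)} = \frac{z \left(z - 3\right)}{2} = \frac{z \left(-3 + z\right)}{2}$)
$a{\left(N,E \right)} = -6 + N$
$F = -78$ ($F = \left(-6 + \frac{1}{2} \left(-3\right) \left(-3 - 3\right)\right) - 81 = \left(-6 + \frac{1}{2} \left(-3\right) \left(-6\right)\right) - 81 = \left(-6 + 9\right) - 81 = 3 - 81 = -78$)
$\left(29 + F\right) + o = \left(29 - 78\right) - 311 = -49 - 311 = -360$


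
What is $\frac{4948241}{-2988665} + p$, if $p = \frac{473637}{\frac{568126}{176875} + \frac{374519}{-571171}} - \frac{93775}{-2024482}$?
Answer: $\frac{289511359366910453127034360923}{1562565725643547823949130} \approx 1.8528 \cdot 10^{5}$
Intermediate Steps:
$p = \frac{96870658457562134630525}{522830670430960922}$ ($p = \frac{473637}{568126 \cdot \frac{1}{176875} + 374519 \left(- \frac{1}{571171}\right)} - - \frac{93775}{2024482} = \frac{473637}{\frac{568126}{176875} - \frac{374519}{571171}} + \frac{93775}{2024482} = \frac{473637}{\frac{258254047421}{101025870625}} + \frac{93775}{2024482} = 473637 \cdot \frac{101025870625}{258254047421} + \frac{93775}{2024482} = \frac{47849590285213125}{258254047421} + \frac{93775}{2024482} = \frac{96870658457562134630525}{522830670430960922} \approx 1.8528 \cdot 10^{5}$)
$\frac{4948241}{-2988665} + p = \frac{4948241}{-2988665} + \frac{96870658457562134630525}{522830670430960922} = 4948241 \left(- \frac{1}{2988665}\right) + \frac{96870658457562134630525}{522830670430960922} = - \frac{4948241}{2988665} + \frac{96870658457562134630525}{522830670430960922} = \frac{289511359366910453127034360923}{1562565725643547823949130}$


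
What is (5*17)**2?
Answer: 7225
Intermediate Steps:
(5*17)**2 = 85**2 = 7225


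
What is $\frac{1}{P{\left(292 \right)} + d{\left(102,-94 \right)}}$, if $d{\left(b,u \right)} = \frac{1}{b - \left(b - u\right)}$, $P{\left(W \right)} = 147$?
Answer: $\frac{94}{13817} \approx 0.0068032$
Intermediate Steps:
$d{\left(b,u \right)} = \frac{1}{u}$
$\frac{1}{P{\left(292 \right)} + d{\left(102,-94 \right)}} = \frac{1}{147 + \frac{1}{-94}} = \frac{1}{147 - \frac{1}{94}} = \frac{1}{\frac{13817}{94}} = \frac{94}{13817}$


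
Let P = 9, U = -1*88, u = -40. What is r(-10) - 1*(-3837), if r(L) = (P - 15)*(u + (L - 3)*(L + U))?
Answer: -3567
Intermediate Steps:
U = -88
r(L) = 240 - 6*(-88 + L)*(-3 + L) (r(L) = (9 - 15)*(-40 + (L - 3)*(L - 88)) = -6*(-40 + (-3 + L)*(-88 + L)) = -6*(-40 + (-88 + L)*(-3 + L)) = 240 - 6*(-88 + L)*(-3 + L))
r(-10) - 1*(-3837) = (-1344 - 6*(-10)² + 546*(-10)) - 1*(-3837) = (-1344 - 6*100 - 5460) + 3837 = (-1344 - 600 - 5460) + 3837 = -7404 + 3837 = -3567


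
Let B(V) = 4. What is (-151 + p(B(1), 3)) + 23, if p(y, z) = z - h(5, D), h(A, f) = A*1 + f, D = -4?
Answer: -126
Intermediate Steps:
h(A, f) = A + f
p(y, z) = -1 + z (p(y, z) = z - (5 - 4) = z - 1*1 = z - 1 = -1 + z)
(-151 + p(B(1), 3)) + 23 = (-151 + (-1 + 3)) + 23 = (-151 + 2) + 23 = -149 + 23 = -126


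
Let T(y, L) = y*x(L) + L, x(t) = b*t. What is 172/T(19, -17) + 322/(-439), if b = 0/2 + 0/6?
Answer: -80982/7463 ≈ -10.851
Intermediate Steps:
b = 0 (b = 0*(1/2) + 0*(1/6) = 0 + 0 = 0)
x(t) = 0 (x(t) = 0*t = 0)
T(y, L) = L (T(y, L) = y*0 + L = 0 + L = L)
172/T(19, -17) + 322/(-439) = 172/(-17) + 322/(-439) = 172*(-1/17) + 322*(-1/439) = -172/17 - 322/439 = -80982/7463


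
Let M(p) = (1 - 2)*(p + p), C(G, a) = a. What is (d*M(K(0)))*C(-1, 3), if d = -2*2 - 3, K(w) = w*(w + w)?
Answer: 0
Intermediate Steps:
K(w) = 2*w² (K(w) = w*(2*w) = 2*w²)
M(p) = -2*p
d = -7 (d = -4 - 3 = -7)
(d*M(K(0)))*C(-1, 3) = -(-14)*2*0²*3 = -(-14)*2*0*3 = -(-14)*0*3 = -7*0*3 = 0*3 = 0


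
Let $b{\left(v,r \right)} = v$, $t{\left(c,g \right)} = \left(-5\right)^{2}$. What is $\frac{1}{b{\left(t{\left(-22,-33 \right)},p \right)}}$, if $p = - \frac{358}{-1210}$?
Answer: $\frac{1}{25} \approx 0.04$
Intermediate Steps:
$t{\left(c,g \right)} = 25$
$p = \frac{179}{605}$ ($p = \left(-358\right) \left(- \frac{1}{1210}\right) = \frac{179}{605} \approx 0.29587$)
$\frac{1}{b{\left(t{\left(-22,-33 \right)},p \right)}} = \frac{1}{25}$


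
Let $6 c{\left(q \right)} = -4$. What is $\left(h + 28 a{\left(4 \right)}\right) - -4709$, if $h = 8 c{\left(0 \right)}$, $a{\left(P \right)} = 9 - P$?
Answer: $\frac{14531}{3} \approx 4843.7$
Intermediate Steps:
$c{\left(q \right)} = - \frac{2}{3}$ ($c{\left(q \right)} = \frac{1}{6} \left(-4\right) = - \frac{2}{3}$)
$h = - \frac{16}{3}$ ($h = 8 \left(- \frac{2}{3}\right) = - \frac{16}{3} \approx -5.3333$)
$\left(h + 28 a{\left(4 \right)}\right) - -4709 = \left(- \frac{16}{3} + 28 \left(9 - 4\right)\right) - -4709 = \left(- \frac{16}{3} + 28 \left(9 - 4\right)\right) + 4709 = \left(- \frac{16}{3} + 28 \cdot 5\right) + 4709 = \left(- \frac{16}{3} + 140\right) + 4709 = \frac{404}{3} + 4709 = \frac{14531}{3}$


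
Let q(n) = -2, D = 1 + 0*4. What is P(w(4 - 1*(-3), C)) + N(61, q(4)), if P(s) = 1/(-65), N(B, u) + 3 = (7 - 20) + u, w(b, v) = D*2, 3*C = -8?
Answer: -1171/65 ≈ -18.015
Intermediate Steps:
D = 1 (D = 1 + 0 = 1)
C = -8/3 (C = (⅓)*(-8) = -8/3 ≈ -2.6667)
w(b, v) = 2 (w(b, v) = 1*2 = 2)
N(B, u) = -16 + u (N(B, u) = -3 + ((7 - 20) + u) = -3 + (-13 + u) = -16 + u)
P(s) = -1/65
P(w(4 - 1*(-3), C)) + N(61, q(4)) = -1/65 + (-16 - 2) = -1/65 - 18 = -1171/65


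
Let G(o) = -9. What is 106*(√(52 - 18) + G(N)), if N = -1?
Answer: -954 + 106*√34 ≈ -335.92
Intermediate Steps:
106*(√(52 - 18) + G(N)) = 106*(√(52 - 18) - 9) = 106*(√34 - 9) = 106*(-9 + √34) = -954 + 106*√34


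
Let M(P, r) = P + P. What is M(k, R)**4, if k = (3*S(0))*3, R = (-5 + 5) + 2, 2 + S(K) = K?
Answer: 1679616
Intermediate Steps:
S(K) = -2 + K
R = 2 (R = 0 + 2 = 2)
k = -18 (k = (3*(-2 + 0))*3 = (3*(-2))*3 = -6*3 = -18)
M(P, r) = 2*P
M(k, R)**4 = (2*(-18))**4 = (-36)**4 = 1679616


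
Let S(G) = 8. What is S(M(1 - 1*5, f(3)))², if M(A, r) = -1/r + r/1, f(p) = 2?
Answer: 64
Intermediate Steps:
M(A, r) = r - 1/r (M(A, r) = -1/r + r*1 = -1/r + r = r - 1/r)
S(M(1 - 1*5, f(3)))² = 8² = 64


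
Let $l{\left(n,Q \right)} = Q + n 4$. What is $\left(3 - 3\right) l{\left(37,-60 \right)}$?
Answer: $0$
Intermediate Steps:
$l{\left(n,Q \right)} = Q + 4 n$
$\left(3 - 3\right) l{\left(37,-60 \right)} = \left(3 - 3\right) \left(-60 + 4 \cdot 37\right) = \left(3 - 3\right) \left(-60 + 148\right) = 0 \cdot 88 = 0$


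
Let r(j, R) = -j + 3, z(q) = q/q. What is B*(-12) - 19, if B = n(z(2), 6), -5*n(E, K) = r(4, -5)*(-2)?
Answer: -71/5 ≈ -14.200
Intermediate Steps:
z(q) = 1
r(j, R) = 3 - j
n(E, K) = -⅖ (n(E, K) = -(3 - 1*4)*(-2)/5 = -(3 - 4)*(-2)/5 = -(-1)*(-2)/5 = -⅕*2 = -⅖)
B = -⅖ ≈ -0.40000
B*(-12) - 19 = -⅖*(-12) - 19 = 24/5 - 19 = -71/5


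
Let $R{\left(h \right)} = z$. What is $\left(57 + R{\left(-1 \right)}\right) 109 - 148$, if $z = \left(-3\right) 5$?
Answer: $4430$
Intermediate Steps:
$z = -15$
$R{\left(h \right)} = -15$
$\left(57 + R{\left(-1 \right)}\right) 109 - 148 = \left(57 - 15\right) 109 - 148 = 42 \cdot 109 - 148 = 4578 - 148 = 4430$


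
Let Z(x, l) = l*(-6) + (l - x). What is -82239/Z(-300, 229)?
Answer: 82239/845 ≈ 97.324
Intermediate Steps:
Z(x, l) = -x - 5*l (Z(x, l) = -6*l + (l - x) = -x - 5*l)
-82239/Z(-300, 229) = -82239/(-1*(-300) - 5*229) = -82239/(300 - 1145) = -82239/(-845) = -82239*(-1/845) = 82239/845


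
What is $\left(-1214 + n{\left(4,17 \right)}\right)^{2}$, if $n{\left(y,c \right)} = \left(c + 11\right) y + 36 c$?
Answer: $240100$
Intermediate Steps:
$n{\left(y,c \right)} = 36 c + y \left(11 + c\right)$ ($n{\left(y,c \right)} = \left(11 + c\right) y + 36 c = y \left(11 + c\right) + 36 c = 36 c + y \left(11 + c\right)$)
$\left(-1214 + n{\left(4,17 \right)}\right)^{2} = \left(-1214 + \left(11 \cdot 4 + 36 \cdot 17 + 17 \cdot 4\right)\right)^{2} = \left(-1214 + \left(44 + 612 + 68\right)\right)^{2} = \left(-1214 + 724\right)^{2} = \left(-490\right)^{2} = 240100$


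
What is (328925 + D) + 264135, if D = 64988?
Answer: 658048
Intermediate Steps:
(328925 + D) + 264135 = (328925 + 64988) + 264135 = 393913 + 264135 = 658048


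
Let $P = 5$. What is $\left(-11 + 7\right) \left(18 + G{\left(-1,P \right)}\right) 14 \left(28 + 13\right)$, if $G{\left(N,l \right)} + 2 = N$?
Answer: $-34440$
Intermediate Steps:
$G{\left(N,l \right)} = -2 + N$
$\left(-11 + 7\right) \left(18 + G{\left(-1,P \right)}\right) 14 \left(28 + 13\right) = \left(-11 + 7\right) \left(18 - 3\right) 14 \left(28 + 13\right) = - 4 \left(18 - 3\right) 14 \cdot 41 = \left(-4\right) 15 \cdot 574 = \left(-60\right) 574 = -34440$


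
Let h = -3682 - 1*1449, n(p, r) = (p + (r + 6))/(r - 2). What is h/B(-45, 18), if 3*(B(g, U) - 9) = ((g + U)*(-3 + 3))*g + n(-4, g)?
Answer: -723471/1312 ≈ -551.43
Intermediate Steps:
n(p, r) = (6 + p + r)/(-2 + r) (n(p, r) = (p + (6 + r))/(-2 + r) = (6 + p + r)/(-2 + r))
B(g, U) = 9 + (2 + g)/(3*(-2 + g)) (B(g, U) = 9 + (((g + U)*(-3 + 3))*g + (6 - 4 + g)/(-2 + g))/3 = 9 + (((U + g)*0)*g + (2 + g)/(-2 + g))/3 = 9 + (0*g + (2 + g)/(-2 + g))/3 = 9 + (0 + (2 + g)/(-2 + g))/3 = 9 + ((2 + g)/(-2 + g))/3 = 9 + (2 + g)/(3*(-2 + g)))
h = -5131 (h = -3682 - 1449 = -5131)
h/B(-45, 18) = -5131*3*(-2 - 45)/(4*(-13 + 7*(-45))) = -5131*(-141/(4*(-13 - 315))) = -5131/((4/3)*(-1/47)*(-328)) = -5131/1312/141 = -5131*141/1312 = -723471/1312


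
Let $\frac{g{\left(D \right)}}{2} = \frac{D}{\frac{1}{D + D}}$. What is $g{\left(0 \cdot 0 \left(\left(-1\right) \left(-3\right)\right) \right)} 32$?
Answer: $0$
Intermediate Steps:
$g{\left(D \right)} = 4 D^{2}$ ($g{\left(D \right)} = 2 \frac{D}{\frac{1}{D + D}} = 2 \frac{D}{\frac{1}{2 D}} = 2 \frac{D}{\frac{1}{2} \frac{1}{D}} = 2 D 2 D = 2 \cdot 2 D^{2} = 4 D^{2}$)
$g{\left(0 \cdot 0 \left(\left(-1\right) \left(-3\right)\right) \right)} 32 = 4 \left(0 \cdot 0 \left(\left(-1\right) \left(-3\right)\right)\right)^{2} \cdot 32 = 4 \left(0 \cdot 3\right)^{2} \cdot 32 = 4 \cdot 0^{2} \cdot 32 = 4 \cdot 0 \cdot 32 = 0 \cdot 32 = 0$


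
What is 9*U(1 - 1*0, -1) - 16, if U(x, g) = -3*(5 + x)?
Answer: -178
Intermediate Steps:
U(x, g) = -15 - 3*x
9*U(1 - 1*0, -1) - 16 = 9*(-15 - 3*(1 - 1*0)) - 16 = 9*(-15 - 3*(1 + 0)) - 16 = 9*(-15 - 3*1) - 16 = 9*(-15 - 3) - 16 = 9*(-18) - 16 = -162 - 16 = -178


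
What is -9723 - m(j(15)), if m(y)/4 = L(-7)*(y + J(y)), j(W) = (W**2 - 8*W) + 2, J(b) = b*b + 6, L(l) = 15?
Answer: -703443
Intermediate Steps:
J(b) = 6 + b**2 (J(b) = b**2 + 6 = 6 + b**2)
j(W) = 2 + W**2 - 8*W
m(y) = 360 + 60*y + 60*y**2 (m(y) = 4*(15*(y + (6 + y**2))) = 4*(15*(6 + y + y**2)) = 4*(90 + 15*y + 15*y**2) = 360 + 60*y + 60*y**2)
-9723 - m(j(15)) = -9723 - (360 + 60*(2 + 15**2 - 8*15) + 60*(2 + 15**2 - 8*15)**2) = -9723 - (360 + 60*(2 + 225 - 120) + 60*(2 + 225 - 120)**2) = -9723 - (360 + 60*107 + 60*107**2) = -9723 - (360 + 6420 + 60*11449) = -9723 - (360 + 6420 + 686940) = -9723 - 1*693720 = -9723 - 693720 = -703443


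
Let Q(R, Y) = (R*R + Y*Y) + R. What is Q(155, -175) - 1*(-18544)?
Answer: 73349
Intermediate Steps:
Q(R, Y) = R + R**2 + Y**2 (Q(R, Y) = (R**2 + Y**2) + R = R + R**2 + Y**2)
Q(155, -175) - 1*(-18544) = (155 + 155**2 + (-175)**2) - 1*(-18544) = (155 + 24025 + 30625) + 18544 = 54805 + 18544 = 73349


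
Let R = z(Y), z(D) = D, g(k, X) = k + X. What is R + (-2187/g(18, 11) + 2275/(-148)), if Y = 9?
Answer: -351023/4292 ≈ -81.785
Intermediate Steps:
g(k, X) = X + k
R = 9
R + (-2187/g(18, 11) + 2275/(-148)) = 9 + (-2187/(11 + 18) + 2275/(-148)) = 9 + (-2187/29 + 2275*(-1/148)) = 9 + (-2187*1/29 - 2275/148) = 9 + (-2187/29 - 2275/148) = 9 - 389651/4292 = -351023/4292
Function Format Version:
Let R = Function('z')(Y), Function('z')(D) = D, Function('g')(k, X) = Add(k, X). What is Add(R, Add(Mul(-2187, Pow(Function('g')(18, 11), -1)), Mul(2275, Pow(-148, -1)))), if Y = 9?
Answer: Rational(-351023, 4292) ≈ -81.785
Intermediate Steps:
Function('g')(k, X) = Add(X, k)
R = 9
Add(R, Add(Mul(-2187, Pow(Function('g')(18, 11), -1)), Mul(2275, Pow(-148, -1)))) = Add(9, Add(Mul(-2187, Pow(Add(11, 18), -1)), Mul(2275, Pow(-148, -1)))) = Add(9, Add(Mul(-2187, Pow(29, -1)), Mul(2275, Rational(-1, 148)))) = Add(9, Add(Mul(-2187, Rational(1, 29)), Rational(-2275, 148))) = Add(9, Add(Rational(-2187, 29), Rational(-2275, 148))) = Add(9, Rational(-389651, 4292)) = Rational(-351023, 4292)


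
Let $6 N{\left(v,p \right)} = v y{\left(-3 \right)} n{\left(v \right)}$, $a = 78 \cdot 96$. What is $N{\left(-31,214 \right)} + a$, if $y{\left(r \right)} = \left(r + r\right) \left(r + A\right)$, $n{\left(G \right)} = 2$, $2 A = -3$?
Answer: $7209$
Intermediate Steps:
$A = - \frac{3}{2}$ ($A = \frac{1}{2} \left(-3\right) = - \frac{3}{2} \approx -1.5$)
$y{\left(r \right)} = 2 r \left(- \frac{3}{2} + r\right)$ ($y{\left(r \right)} = \left(r + r\right) \left(r - \frac{3}{2}\right) = 2 r \left(- \frac{3}{2} + r\right)$)
$a = 7488$
$N{\left(v,p \right)} = 9 v$ ($N{\left(v,p \right)} = \frac{v \left(- 3 \left(-3 + 2 \left(-3\right)\right)\right) 2}{6} = \frac{v \left(- 3 \left(-3 - 6\right)\right) 2}{6} = \frac{v \left(\left(-3\right) \left(-9\right)\right) 2}{6} = \frac{v 27 \cdot 2}{6} = \frac{27 v 2}{6} = \frac{54 v}{6} = 9 v$)
$N{\left(-31,214 \right)} + a = 9 \left(-31\right) + 7488 = -279 + 7488 = 7209$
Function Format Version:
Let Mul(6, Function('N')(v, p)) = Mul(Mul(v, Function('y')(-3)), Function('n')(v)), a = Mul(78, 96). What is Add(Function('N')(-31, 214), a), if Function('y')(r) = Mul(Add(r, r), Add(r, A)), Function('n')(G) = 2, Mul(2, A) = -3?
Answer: 7209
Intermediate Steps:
A = Rational(-3, 2) (A = Mul(Rational(1, 2), -3) = Rational(-3, 2) ≈ -1.5000)
Function('y')(r) = Mul(2, r, Add(Rational(-3, 2), r)) (Function('y')(r) = Mul(Add(r, r), Add(r, Rational(-3, 2))) = Mul(Mul(2, r), Add(Rational(-3, 2), r)) = Mul(2, r, Add(Rational(-3, 2), r)))
a = 7488
Function('N')(v, p) = Mul(9, v) (Function('N')(v, p) = Mul(Rational(1, 6), Mul(Mul(v, Mul(-3, Add(-3, Mul(2, -3)))), 2)) = Mul(Rational(1, 6), Mul(Mul(v, Mul(-3, Add(-3, -6))), 2)) = Mul(Rational(1, 6), Mul(Mul(v, Mul(-3, -9)), 2)) = Mul(Rational(1, 6), Mul(Mul(v, 27), 2)) = Mul(Rational(1, 6), Mul(Mul(27, v), 2)) = Mul(Rational(1, 6), Mul(54, v)) = Mul(9, v))
Add(Function('N')(-31, 214), a) = Add(Mul(9, -31), 7488) = Add(-279, 7488) = 7209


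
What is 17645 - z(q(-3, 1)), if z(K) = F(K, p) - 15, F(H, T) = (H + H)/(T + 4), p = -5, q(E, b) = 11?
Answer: 17682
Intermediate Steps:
F(H, T) = 2*H/(4 + T) (F(H, T) = (2*H)/(4 + T) = 2*H/(4 + T))
z(K) = -15 - 2*K (z(K) = 2*K/(4 - 5) - 15 = 2*K/(-1) - 15 = 2*K*(-1) - 15 = -2*K - 15 = -15 - 2*K)
17645 - z(q(-3, 1)) = 17645 - (-15 - 2*11) = 17645 - (-15 - 22) = 17645 - 1*(-37) = 17645 + 37 = 17682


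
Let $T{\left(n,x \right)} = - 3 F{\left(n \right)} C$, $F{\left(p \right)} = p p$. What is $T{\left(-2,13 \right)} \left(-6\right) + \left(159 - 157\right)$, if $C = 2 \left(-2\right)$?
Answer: $-286$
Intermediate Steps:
$F{\left(p \right)} = p^{2}$
$C = -4$
$T{\left(n,x \right)} = 12 n^{2}$ ($T{\left(n,x \right)} = - 3 n^{2} \left(-4\right) = 12 n^{2}$)
$T{\left(-2,13 \right)} \left(-6\right) + \left(159 - 157\right) = 12 \left(-2\right)^{2} \left(-6\right) + \left(159 - 157\right) = 12 \cdot 4 \left(-6\right) + 2 = 48 \left(-6\right) + 2 = -288 + 2 = -286$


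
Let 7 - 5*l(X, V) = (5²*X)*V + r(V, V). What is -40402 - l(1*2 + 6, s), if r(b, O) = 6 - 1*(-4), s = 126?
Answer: -176807/5 ≈ -35361.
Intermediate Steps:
r(b, O) = 10 (r(b, O) = 6 + 4 = 10)
l(X, V) = -⅗ - 5*V*X (l(X, V) = 7/5 - ((5²*X)*V + 10)/5 = 7/5 - ((25*X)*V + 10)/5 = 7/5 - (25*V*X + 10)/5 = 7/5 - (10 + 25*V*X)/5 = 7/5 + (-2 - 5*V*X) = -⅗ - 5*V*X)
-40402 - l(1*2 + 6, s) = -40402 - (-⅗ - 5*126*(1*2 + 6)) = -40402 - (-⅗ - 5*126*(2 + 6)) = -40402 - (-⅗ - 5*126*8) = -40402 - (-⅗ - 5040) = -40402 - 1*(-25203/5) = -40402 + 25203/5 = -176807/5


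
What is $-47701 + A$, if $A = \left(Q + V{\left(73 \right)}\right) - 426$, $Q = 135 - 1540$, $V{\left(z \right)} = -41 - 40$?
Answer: $-49613$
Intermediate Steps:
$V{\left(z \right)} = -81$
$Q = -1405$
$A = -1912$ ($A = \left(-1405 - 81\right) - 426 = -1486 - 426 = -1912$)
$-47701 + A = -47701 - 1912 = -49613$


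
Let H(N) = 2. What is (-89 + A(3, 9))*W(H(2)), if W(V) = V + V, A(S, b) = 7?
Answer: -328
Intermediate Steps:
W(V) = 2*V
(-89 + A(3, 9))*W(H(2)) = (-89 + 7)*(2*2) = -82*4 = -328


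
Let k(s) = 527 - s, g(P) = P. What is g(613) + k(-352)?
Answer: 1492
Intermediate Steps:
g(613) + k(-352) = 613 + (527 - 1*(-352)) = 613 + (527 + 352) = 613 + 879 = 1492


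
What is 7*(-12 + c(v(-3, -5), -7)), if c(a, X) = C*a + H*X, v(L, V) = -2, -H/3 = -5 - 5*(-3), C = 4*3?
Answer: 1218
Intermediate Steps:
C = 12
H = -30 (H = -3*(-5 - 5*(-3)) = -3*(-5 + 15) = -3*10 = -30)
c(a, X) = -30*X + 12*a (c(a, X) = 12*a - 30*X = -30*X + 12*a)
7*(-12 + c(v(-3, -5), -7)) = 7*(-12 + (-30*(-7) + 12*(-2))) = 7*(-12 + (210 - 24)) = 7*(-12 + 186) = 7*174 = 1218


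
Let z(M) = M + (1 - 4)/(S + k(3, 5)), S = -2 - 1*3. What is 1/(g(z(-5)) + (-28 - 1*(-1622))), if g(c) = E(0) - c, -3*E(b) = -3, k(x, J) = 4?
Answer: 1/1597 ≈ 0.00062617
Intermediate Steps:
E(b) = 1 (E(b) = -⅓*(-3) = 1)
S = -5 (S = -2 - 3 = -5)
z(M) = 3 + M (z(M) = M + (1 - 4)/(-5 + 4) = M - 3/(-1) = M - 3*(-1) = M + 3 = 3 + M)
g(c) = 1 - c
1/(g(z(-5)) + (-28 - 1*(-1622))) = 1/((1 - (3 - 5)) + (-28 - 1*(-1622))) = 1/((1 - 1*(-2)) + (-28 + 1622)) = 1/((1 + 2) + 1594) = 1/(3 + 1594) = 1/1597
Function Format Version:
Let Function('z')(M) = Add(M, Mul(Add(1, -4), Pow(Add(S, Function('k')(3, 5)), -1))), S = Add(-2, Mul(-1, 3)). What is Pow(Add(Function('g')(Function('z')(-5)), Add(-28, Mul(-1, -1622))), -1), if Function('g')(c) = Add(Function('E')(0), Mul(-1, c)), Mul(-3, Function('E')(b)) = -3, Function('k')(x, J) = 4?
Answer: Rational(1, 1597) ≈ 0.00062617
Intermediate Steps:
Function('E')(b) = 1 (Function('E')(b) = Mul(Rational(-1, 3), -3) = 1)
S = -5 (S = Add(-2, -3) = -5)
Function('z')(M) = Add(3, M) (Function('z')(M) = Add(M, Mul(Add(1, -4), Pow(Add(-5, 4), -1))) = Add(M, Mul(-3, Pow(-1, -1))) = Add(M, Mul(-3, -1)) = Add(M, 3) = Add(3, M))
Function('g')(c) = Add(1, Mul(-1, c))
Pow(Add(Function('g')(Function('z')(-5)), Add(-28, Mul(-1, -1622))), -1) = Pow(Add(Add(1, Mul(-1, Add(3, -5))), Add(-28, Mul(-1, -1622))), -1) = Pow(Add(Add(1, Mul(-1, -2)), Add(-28, 1622)), -1) = Pow(Add(Add(1, 2), 1594), -1) = Pow(Add(3, 1594), -1) = Pow(1597, -1) = Rational(1, 1597)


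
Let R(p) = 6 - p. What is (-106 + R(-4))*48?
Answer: -4608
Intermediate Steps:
(-106 + R(-4))*48 = (-106 + (6 - 1*(-4)))*48 = (-106 + (6 + 4))*48 = (-106 + 10)*48 = -96*48 = -4608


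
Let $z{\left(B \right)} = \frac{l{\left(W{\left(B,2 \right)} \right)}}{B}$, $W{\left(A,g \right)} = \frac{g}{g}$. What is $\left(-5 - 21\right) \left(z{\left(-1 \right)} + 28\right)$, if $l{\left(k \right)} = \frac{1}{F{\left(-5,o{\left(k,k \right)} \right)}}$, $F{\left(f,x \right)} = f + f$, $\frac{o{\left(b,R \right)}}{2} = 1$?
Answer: $- \frac{3653}{5} \approx -730.6$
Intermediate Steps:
$W{\left(A,g \right)} = 1$
$o{\left(b,R \right)} = 2$ ($o{\left(b,R \right)} = 2 \cdot 1 = 2$)
$F{\left(f,x \right)} = 2 f$
$l{\left(k \right)} = - \frac{1}{10}$ ($l{\left(k \right)} = \frac{1}{2 \left(-5\right)} = \frac{1}{-10} = - \frac{1}{10}$)
$z{\left(B \right)} = - \frac{1}{10 B}$
$\left(-5 - 21\right) \left(z{\left(-1 \right)} + 28\right) = \left(-5 - 21\right) \left(- \frac{1}{10 \left(-1\right)} + 28\right) = - 26 \left(\left(- \frac{1}{10}\right) \left(-1\right) + 28\right) = - 26 \left(\frac{1}{10} + 28\right) = \left(-26\right) \frac{281}{10} = - \frac{3653}{5}$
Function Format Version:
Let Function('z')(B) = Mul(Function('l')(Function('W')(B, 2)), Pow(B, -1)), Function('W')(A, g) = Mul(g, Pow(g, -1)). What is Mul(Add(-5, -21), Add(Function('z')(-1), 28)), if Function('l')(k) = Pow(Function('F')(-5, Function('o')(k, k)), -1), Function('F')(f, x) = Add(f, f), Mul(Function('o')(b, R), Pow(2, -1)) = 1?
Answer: Rational(-3653, 5) ≈ -730.60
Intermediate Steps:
Function('W')(A, g) = 1
Function('o')(b, R) = 2 (Function('o')(b, R) = Mul(2, 1) = 2)
Function('F')(f, x) = Mul(2, f)
Function('l')(k) = Rational(-1, 10) (Function('l')(k) = Pow(Mul(2, -5), -1) = Pow(-10, -1) = Rational(-1, 10))
Function('z')(B) = Mul(Rational(-1, 10), Pow(B, -1))
Mul(Add(-5, -21), Add(Function('z')(-1), 28)) = Mul(Add(-5, -21), Add(Mul(Rational(-1, 10), Pow(-1, -1)), 28)) = Mul(-26, Add(Mul(Rational(-1, 10), -1), 28)) = Mul(-26, Add(Rational(1, 10), 28)) = Mul(-26, Rational(281, 10)) = Rational(-3653, 5)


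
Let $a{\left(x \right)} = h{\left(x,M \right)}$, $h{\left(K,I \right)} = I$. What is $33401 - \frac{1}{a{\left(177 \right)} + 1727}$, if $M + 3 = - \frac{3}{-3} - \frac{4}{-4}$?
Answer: $\frac{57650125}{1726} \approx 33401.0$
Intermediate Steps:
$M = -1$ ($M = -3 - \left(-1 - 1\right) = -3 - -2 = -3 + \left(1 + 1\right) = -3 + 2 = -1$)
$a{\left(x \right)} = -1$
$33401 - \frac{1}{a{\left(177 \right)} + 1727} = 33401 - \frac{1}{-1 + 1727} = 33401 - \frac{1}{1726} = \frac{57650125}{1726}$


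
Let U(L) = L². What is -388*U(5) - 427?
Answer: -10127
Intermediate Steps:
-388*U(5) - 427 = -388*5² - 427 = -388*25 - 427 = -9700 - 427 = -10127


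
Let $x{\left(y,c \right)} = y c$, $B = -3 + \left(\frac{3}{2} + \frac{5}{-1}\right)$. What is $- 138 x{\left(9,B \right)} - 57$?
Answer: $8016$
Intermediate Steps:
$B = - \frac{13}{2}$ ($B = -3 + \left(3 \cdot \frac{1}{2} + 5 \left(-1\right)\right) = -3 + \left(\frac{3}{2} - 5\right) = -3 - \frac{7}{2} = - \frac{13}{2} \approx -6.5$)
$x{\left(y,c \right)} = c y$
$- 138 x{\left(9,B \right)} - 57 = - 138 \left(\left(- \frac{13}{2}\right) 9\right) - 57 = \left(-138\right) \left(- \frac{117}{2}\right) - 57 = 8073 - 57 = 8016$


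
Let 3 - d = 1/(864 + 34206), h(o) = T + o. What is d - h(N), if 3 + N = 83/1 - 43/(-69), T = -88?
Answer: 8370017/806610 ≈ 10.377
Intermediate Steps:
N = 5563/69 (N = -3 + (83/1 - 43/(-69)) = -3 + (83*1 - 43*(-1/69)) = -3 + (83 + 43/69) = -3 + 5770/69 = 5563/69 ≈ 80.623)
h(o) = -88 + o
d = 105209/35070 (d = 3 - 1/(864 + 34206) = 3 - 1/35070 = 105209/35070 ≈ 3.0000)
d - h(N) = 105209/35070 - (-88 + 5563/69) = 105209/35070 - 1*(-509/69) = 105209/35070 + 509/69 = 8370017/806610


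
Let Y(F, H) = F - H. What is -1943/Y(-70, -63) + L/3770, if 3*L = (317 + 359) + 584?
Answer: 732805/2639 ≈ 277.68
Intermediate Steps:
L = 420 (L = ((317 + 359) + 584)/3 = (676 + 584)/3 = (1/3)*1260 = 420)
-1943/Y(-70, -63) + L/3770 = -1943/(-70 - 1*(-63)) + 420/3770 = -1943/(-70 + 63) + 420*(1/3770) = -1943/(-7) + 42/377 = -1943*(-1/7) + 42/377 = 1943/7 + 42/377 = 732805/2639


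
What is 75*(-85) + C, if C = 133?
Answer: -6242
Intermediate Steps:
75*(-85) + C = 75*(-85) + 133 = -6375 + 133 = -6242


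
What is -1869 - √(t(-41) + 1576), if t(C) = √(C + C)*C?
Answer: -1869 - √(1576 - 41*I*√82) ≈ -1909.0 + 4.6444*I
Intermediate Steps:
t(C) = √2*C^(3/2) (t(C) = √(2*C)*C = (√2*√C)*C = √2*C^(3/2))
-1869 - √(t(-41) + 1576) = -1869 - √(√2*(-41)^(3/2) + 1576) = -1869 - √(√2*(-41*I*√41) + 1576) = -1869 - √(-41*I*√82 + 1576) = -1869 - √(1576 - 41*I*√82)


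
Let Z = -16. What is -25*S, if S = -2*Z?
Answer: -800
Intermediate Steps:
S = 32 (S = -2*(-16) = 32)
-25*S = -25*32 = -800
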